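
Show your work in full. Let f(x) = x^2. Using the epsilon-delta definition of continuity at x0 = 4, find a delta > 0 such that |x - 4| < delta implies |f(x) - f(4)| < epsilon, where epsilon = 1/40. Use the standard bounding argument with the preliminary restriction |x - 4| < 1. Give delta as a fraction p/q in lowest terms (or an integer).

Factor: |x^2 - (4)^2| = |x - 4| * |x + 4|.
Impose |x - 4| < 1 first. Then |x + 4| = |(x - 4) + 2*(4)| <= |x - 4| + 2*|4| < 1 + 8 = 9.
So |x^2 - (4)^2| < delta * 9.
We need delta * 9 <= 1/40, i.e. delta <= 1/40/9 = 1/360.
Since 1/360 < 1, this is tighter than 1; take delta = 1/360.
So delta = 1/360 works.

1/360


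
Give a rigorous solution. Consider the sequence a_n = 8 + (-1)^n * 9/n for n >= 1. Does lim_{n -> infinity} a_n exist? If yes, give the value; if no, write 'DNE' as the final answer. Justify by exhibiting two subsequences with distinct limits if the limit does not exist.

Examine the behaviour of a_n along subsequences.
Even-n subsequence a_{2k} = 8 + 9/(2k) -> 8. Odd-n subsequence a_{2k+1} = 8 - 9/(2k+1) -> 8. Both tend to 8, which suggests the limit is 8; verify directly.
|a_n - 8| = |(-1)^n * 9/n| = 9/n for every n >= 1.
Given epsilon > 0, choose a positive integer N > 9/epsilon. Then for all n >= N, |a_n - 8| = 9/n <= 9/N < epsilon.
So by the definition of the limit, lim a_n exists and equals 8.

8


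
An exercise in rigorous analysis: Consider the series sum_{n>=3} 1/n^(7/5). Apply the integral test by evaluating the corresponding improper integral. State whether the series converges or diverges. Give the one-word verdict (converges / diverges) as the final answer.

Let f(x) = x^(-7/5). Then f is positive, continuous, and decreasing on [3, infinity), so the integral test applies.
Compute the improper integral int_{3}^infinity f(x) dx:
  antiderivative F(x) = -5/(2*x^(2/5)).
  As x -> infinity, F(x) -> 0 (since p = 7/5 > 1).
  So int = F(infinity) - F(3) = 0 - (-5*3^(3/5)/6) = 5*3^(3/5)/6.
  Finite, so by the integral test, the series converges.

converges


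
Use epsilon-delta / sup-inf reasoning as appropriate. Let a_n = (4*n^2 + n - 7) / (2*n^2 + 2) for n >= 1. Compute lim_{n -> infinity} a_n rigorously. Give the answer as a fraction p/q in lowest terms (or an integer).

Divide numerator and denominator by n^2, the highest power:
numerator / n^2 = 4 + 1/n - 7/n^2
denominator / n^2 = 2 + 2/n^2
As n -> infinity, all terms of the form c/n^k (k >= 1) tend to 0.
So numerator / n^2 -> 4 and denominator / n^2 -> 2.
Therefore lim a_n = 2.

2


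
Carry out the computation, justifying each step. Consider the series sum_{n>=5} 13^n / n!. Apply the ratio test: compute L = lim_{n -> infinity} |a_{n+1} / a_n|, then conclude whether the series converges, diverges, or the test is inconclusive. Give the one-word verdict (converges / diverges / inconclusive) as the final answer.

Let a_n denote the general term. Form the ratio a_{n+1}/a_n and simplify:
a_{n+1}/a_n = 13/(n + 1)
Take the limit as n -> infinity: L = 0.
Since L = 0 < 1, the ratio test implies the series converges.

converges


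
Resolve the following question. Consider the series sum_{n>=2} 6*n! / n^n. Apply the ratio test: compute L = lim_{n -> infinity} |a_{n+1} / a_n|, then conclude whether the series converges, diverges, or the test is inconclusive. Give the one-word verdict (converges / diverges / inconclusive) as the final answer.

Let a_n denote the general term. Form the ratio a_{n+1}/a_n and simplify:
a_{n+1}/a_n = (n/(n + 1))^n
Take the limit as n -> infinity: L = exp(-1).
Since L = exp(-1) < 1, the ratio test implies the series converges.

converges


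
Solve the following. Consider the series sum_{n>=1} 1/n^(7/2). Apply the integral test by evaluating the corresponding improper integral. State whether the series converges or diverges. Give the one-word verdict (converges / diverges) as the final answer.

Let f(x) = x^(-7/2). Then f is positive, continuous, and decreasing on [1, infinity), so the integral test applies.
Compute the improper integral int_{1}^infinity f(x) dx:
  antiderivative F(x) = -2/(5*x^(5/2)).
  As x -> infinity, F(x) -> 0 (since p = 7/2 > 1).
  So int = F(infinity) - F(1) = 0 - (-2/5) = 2/5.
  Finite, so by the integral test, the series converges.

converges


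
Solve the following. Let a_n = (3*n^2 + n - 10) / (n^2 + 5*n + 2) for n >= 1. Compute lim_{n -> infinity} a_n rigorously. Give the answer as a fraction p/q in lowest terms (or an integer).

Divide numerator and denominator by n^2, the highest power:
numerator / n^2 = 3 + 1/n - 10/n^2
denominator / n^2 = 1 + 5/n + 2/n^2
As n -> infinity, all terms of the form c/n^k (k >= 1) tend to 0.
So numerator / n^2 -> 3 and denominator / n^2 -> 1.
Therefore lim a_n = 3.

3


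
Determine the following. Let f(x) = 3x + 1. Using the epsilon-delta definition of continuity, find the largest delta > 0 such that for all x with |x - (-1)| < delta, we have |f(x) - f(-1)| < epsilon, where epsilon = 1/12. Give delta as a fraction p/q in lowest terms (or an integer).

We compute f(-1) = 3*(-1) + 1 = -2.
|f(x) - f(-1)| = |3x + 1 - (-2)| = |3(x - (-1))| = 3|x - (-1)|.
We need 3|x - (-1)| < 1/12, i.e. |x - (-1)| < 1/12 / 3 = 1/36.
So any delta <= 1/36 works. Conversely, if delta > 1/36, then x = -1 + 1/36 satisfies |x - (-1)| = 1/36 < delta but |f(x) - f(-1)| = 3 * 1/36 = 1/12, which is not < 1/12; so no larger delta works.
Hence the largest such delta is 1/36.

1/36


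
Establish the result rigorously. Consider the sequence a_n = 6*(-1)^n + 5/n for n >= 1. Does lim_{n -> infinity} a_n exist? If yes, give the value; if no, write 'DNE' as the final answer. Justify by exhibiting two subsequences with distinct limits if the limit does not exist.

Examine the behaviour of a_n along subsequences.
a_{2k} = 6 + 5/(2k) -> 6. a_{2k+1} = -6 + 5/(2k+1) -> -6.
Since these two subsequential limits are 6 and -6, distinct, the full sequence cannot converge (a convergent sequence has all subsequences tending to the same limit). So lim a_n does not exist.

DNE


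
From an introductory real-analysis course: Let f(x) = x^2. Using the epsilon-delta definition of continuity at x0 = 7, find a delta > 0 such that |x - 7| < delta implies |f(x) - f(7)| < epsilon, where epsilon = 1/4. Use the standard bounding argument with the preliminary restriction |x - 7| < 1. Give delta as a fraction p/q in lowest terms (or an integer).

Factor: |x^2 - (7)^2| = |x - 7| * |x + 7|.
Impose |x - 7| < 1 first. Then |x + 7| = |(x - 7) + 2*(7)| <= |x - 7| + 2*|7| < 1 + 14 = 15.
So |x^2 - (7)^2| < delta * 15.
We need delta * 15 <= 1/4, i.e. delta <= 1/4/15 = 1/60.
Since 1/60 < 1, this is tighter than 1; take delta = 1/60.
So delta = 1/60 works.

1/60


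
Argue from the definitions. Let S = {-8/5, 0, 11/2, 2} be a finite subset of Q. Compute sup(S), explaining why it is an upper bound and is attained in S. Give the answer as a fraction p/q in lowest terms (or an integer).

S is finite, so sup(S) = max(S).
Sorted decreasing:
11/2, 2, 0, -8/5
The extremum is 11/2.
For every x in S, x <= 11/2. And 11/2 is in S, so it is attained.
Therefore sup(S) = 11/2.

11/2


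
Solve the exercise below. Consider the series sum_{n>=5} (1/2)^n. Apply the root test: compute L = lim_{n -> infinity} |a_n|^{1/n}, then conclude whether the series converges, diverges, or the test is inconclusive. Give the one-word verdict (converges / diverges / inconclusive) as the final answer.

Let a_n denote the general term. Form |a_n|^(1/n) and simplify:
|a_n|^(1/n) = 1/2
Take the limit as n -> infinity: L = 1/2.
Since L = 1/2 < 1, the root test implies convergence.

converges


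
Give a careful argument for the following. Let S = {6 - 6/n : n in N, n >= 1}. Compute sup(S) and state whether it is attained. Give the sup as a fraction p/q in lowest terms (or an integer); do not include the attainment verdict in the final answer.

Analysis:
- Values: 0, 3, 4, 9/2, ... strictly increasing.
- Minimum is 0 (n=1); inf = 0 (attained).
- 6 - 6/n -> 6 from below; sup = 6, not attained.
Conclusion: sup(S) = 6, not attained in S.

6


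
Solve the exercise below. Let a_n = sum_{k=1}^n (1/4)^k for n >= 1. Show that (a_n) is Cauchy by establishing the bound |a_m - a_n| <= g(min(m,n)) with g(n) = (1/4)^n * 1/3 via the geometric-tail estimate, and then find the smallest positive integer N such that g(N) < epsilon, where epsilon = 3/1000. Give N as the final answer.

For m > n >= 1: |a_m - a_n| = sum_{k=n+1}^m (1/4)^k < sum_{k=n+1}^infinity (1/4)^k = (1/4)^(n+1) / (1 - 1/4) = (1/4)^n * (1/4) * (4/3) = (1/4)^n * 1/3.
So g(n) = (1/4)^n / 3. Since g(n) -> 0, (a_n) is Cauchy.
Now solve g(N) < 3/1000: (1/4)^N / 3 < 3/1000 <=> 4^N > 1 / (3 * 3/1000) = 1000/9.
Check powers of 4: 4^3 = 64 <= 1000/9, 4^4 = 256 > 1000/9.
So the smallest such N is 4. Check: g(4) = 1/(3 * 256) = 1/768 < 3/1000.

4


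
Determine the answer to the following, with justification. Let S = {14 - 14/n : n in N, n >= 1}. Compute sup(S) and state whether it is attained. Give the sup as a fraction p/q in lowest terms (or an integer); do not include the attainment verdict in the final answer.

Analysis:
- Values: 0, 7, 28/3, 21/2, ... strictly increasing.
- Minimum is 0 (n=1); inf = 0 (attained).
- 14 - 14/n -> 14 from below; sup = 14, not attained.
Conclusion: sup(S) = 14, not attained in S.

14


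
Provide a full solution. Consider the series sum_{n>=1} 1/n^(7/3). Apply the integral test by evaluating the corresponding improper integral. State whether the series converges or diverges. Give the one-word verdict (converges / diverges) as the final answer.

Let f(x) = x^(-7/3). Then f is positive, continuous, and decreasing on [1, infinity), so the integral test applies.
Compute the improper integral int_{1}^infinity f(x) dx:
  antiderivative F(x) = -3/(4*x^(4/3)).
  As x -> infinity, F(x) -> 0 (since p = 7/3 > 1).
  So int = F(infinity) - F(1) = 0 - (-3/4) = 3/4.
  Finite, so by the integral test, the series converges.

converges


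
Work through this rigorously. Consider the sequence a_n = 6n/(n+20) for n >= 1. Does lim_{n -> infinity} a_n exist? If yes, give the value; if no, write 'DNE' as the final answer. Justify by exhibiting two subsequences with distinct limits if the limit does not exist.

Examine the behaviour of a_n along subsequences.
Even-n subsequence a_{2k} = 6(2k)/(2k+20) -> 6. Odd-n subsequence a_{2k+1} = 6(2k+1)/(2k+21) -> 6. Both tend to 6, which suggests the limit is 6; verify directly.
|a_n - 6| = |6n - 6(n+20)| / (n+20) = 120/(n+20) < 120/n for every n >= 1.
Given epsilon > 0, choose a positive integer N > 120/epsilon. Then for all n >= N, |a_n - 6| < 120/n <= 120/N < epsilon.
So by the definition of the limit, lim a_n exists and equals 6.

6


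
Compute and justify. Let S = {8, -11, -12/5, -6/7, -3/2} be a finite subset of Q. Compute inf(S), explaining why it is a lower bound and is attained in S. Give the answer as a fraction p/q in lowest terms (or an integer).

S is finite, so inf(S) = min(S).
Sorted increasing:
-11, -12/5, -3/2, -6/7, 8
The extremum is -11.
For every x in S, x >= -11. And -11 is in S, so it is attained.
Therefore inf(S) = -11.

-11


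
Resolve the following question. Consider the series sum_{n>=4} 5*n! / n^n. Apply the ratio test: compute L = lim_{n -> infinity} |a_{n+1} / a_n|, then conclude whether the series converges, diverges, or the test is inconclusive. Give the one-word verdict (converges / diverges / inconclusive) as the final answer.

Let a_n denote the general term. Form the ratio a_{n+1}/a_n and simplify:
a_{n+1}/a_n = (n/(n + 1))^n
Take the limit as n -> infinity: L = exp(-1).
Since L = exp(-1) < 1, the ratio test implies the series converges.

converges


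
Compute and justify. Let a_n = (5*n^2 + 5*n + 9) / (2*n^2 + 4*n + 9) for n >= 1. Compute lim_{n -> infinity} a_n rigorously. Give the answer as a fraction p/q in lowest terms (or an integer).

Divide numerator and denominator by n^2, the highest power:
numerator / n^2 = 5 + 5/n + 9/n^2
denominator / n^2 = 2 + 4/n + 9/n^2
As n -> infinity, all terms of the form c/n^k (k >= 1) tend to 0.
So numerator / n^2 -> 5 and denominator / n^2 -> 2.
Therefore lim a_n = 5/2.

5/2


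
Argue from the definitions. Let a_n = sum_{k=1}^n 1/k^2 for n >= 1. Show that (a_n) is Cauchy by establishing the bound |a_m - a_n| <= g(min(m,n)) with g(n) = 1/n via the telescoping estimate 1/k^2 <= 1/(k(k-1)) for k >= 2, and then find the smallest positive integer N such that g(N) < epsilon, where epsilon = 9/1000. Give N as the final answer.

For m > n >= 1: |a_m - a_n| = sum_{k=n+1}^m 1/k^2.
Use 1/k^2 <= 1/(k(k-1)) = 1/(k-1) - 1/k for k >= 2:
sum_{k=n+1}^m 1/k^2 <= sum_{k=n+1}^m (1/(k-1) - 1/k) = 1/n - 1/m <= 1/n.
By symmetry the same bound holds with n,m swapped, so |a_m - a_n| <= 1/min(m,n) = g(min(m,n)). Since g(n) -> 0, (a_n) is Cauchy.
Now solve g(N) < 9/1000: 1/N < 9/1000 <=> N > 1/(9/1000) = 1000/9.
The smallest integer strictly greater than 1000/9 is N = 112.
Check: g(112) = 1/112 < 9/1000; g(111) = 1/111 >= 9/1000. So N = 112.

112


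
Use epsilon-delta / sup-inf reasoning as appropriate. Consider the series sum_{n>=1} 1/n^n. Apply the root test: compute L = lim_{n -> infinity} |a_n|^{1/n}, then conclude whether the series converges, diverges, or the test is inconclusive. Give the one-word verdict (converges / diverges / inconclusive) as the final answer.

Let a_n denote the general term. Form |a_n|^(1/n) and simplify:
|a_n|^(1/n) = 1/n
Take the limit as n -> infinity: L = 0.
Since L = 0 < 1, the root test implies convergence.

converges


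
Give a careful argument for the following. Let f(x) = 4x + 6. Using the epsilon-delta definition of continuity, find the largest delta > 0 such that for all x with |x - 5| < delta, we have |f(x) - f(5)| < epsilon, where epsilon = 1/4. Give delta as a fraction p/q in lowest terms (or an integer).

We compute f(5) = 4*(5) + 6 = 26.
|f(x) - f(5)| = |4x + 6 - (26)| = |4(x - 5)| = 4|x - 5|.
We need 4|x - 5| < 1/4, i.e. |x - 5| < 1/4 / 4 = 1/16.
So any delta <= 1/16 works. Conversely, if delta > 1/16, then x = 5 + 1/16 satisfies |x - 5| = 1/16 < delta but |f(x) - f(5)| = 4 * 1/16 = 1/4, which is not < 1/4; so no larger delta works.
Hence the largest such delta is 1/16.

1/16


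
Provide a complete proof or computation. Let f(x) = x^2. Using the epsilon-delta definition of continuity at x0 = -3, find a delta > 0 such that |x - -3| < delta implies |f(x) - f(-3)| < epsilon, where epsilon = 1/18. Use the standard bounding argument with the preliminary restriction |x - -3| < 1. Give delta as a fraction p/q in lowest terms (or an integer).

Factor: |x^2 - (-3)^2| = |x - -3| * |x + -3|.
Impose |x - -3| < 1 first. Then |x + -3| = |(x - -3) + 2*(-3)| <= |x - -3| + 2*|-3| < 1 + 6 = 7.
So |x^2 - (-3)^2| < delta * 7.
We need delta * 7 <= 1/18, i.e. delta <= 1/18/7 = 1/126.
Since 1/126 < 1, this is tighter than 1; take delta = 1/126.
So delta = 1/126 works.

1/126


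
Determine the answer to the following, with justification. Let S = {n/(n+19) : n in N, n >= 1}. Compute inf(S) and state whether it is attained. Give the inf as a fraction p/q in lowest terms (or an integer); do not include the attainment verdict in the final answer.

Analysis:
- Values: 1/20, 2/21, 3/22, 4/23, ... strictly increasing.
- Minimum is 1/20 (n=1); inf = 1/20 (attained).
- n/(n+19) = 1 - 19/(n+19) -> 1 from below as n -> infinity, and never equals 1.
- So sup = 1 (not attained).
Conclusion: inf(S) = 1/20, attained in S.

1/20


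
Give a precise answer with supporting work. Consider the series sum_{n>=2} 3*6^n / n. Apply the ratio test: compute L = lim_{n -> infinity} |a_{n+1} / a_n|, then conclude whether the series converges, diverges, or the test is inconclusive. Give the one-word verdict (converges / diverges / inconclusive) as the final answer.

Let a_n denote the general term. Form the ratio a_{n+1}/a_n and simplify:
a_{n+1}/a_n = 6*n/(n + 1)
Take the limit as n -> infinity: L = 6.
Since L = 6 > 1 (or L = infinity), the ratio test implies the series diverges.

diverges


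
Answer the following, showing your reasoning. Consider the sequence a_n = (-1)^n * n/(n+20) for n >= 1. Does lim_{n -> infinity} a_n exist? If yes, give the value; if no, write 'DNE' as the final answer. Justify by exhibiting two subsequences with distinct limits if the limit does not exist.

Examine the behaviour of a_n along subsequences.
a_{2k} = 2k/(2k+20) -> 1. a_{2k+1} = -(2k+1)/(2k+21) -> -1.
Since these two subsequential limits are 1 and -1, distinct, the full sequence cannot converge (a convergent sequence has all subsequences tending to the same limit). So lim a_n does not exist.

DNE


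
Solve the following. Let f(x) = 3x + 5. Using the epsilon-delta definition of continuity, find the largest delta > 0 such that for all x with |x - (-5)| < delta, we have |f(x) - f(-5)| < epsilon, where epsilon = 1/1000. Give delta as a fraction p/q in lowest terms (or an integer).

We compute f(-5) = 3*(-5) + 5 = -10.
|f(x) - f(-5)| = |3x + 5 - (-10)| = |3(x - (-5))| = 3|x - (-5)|.
We need 3|x - (-5)| < 1/1000, i.e. |x - (-5)| < 1/1000 / 3 = 1/3000.
So any delta <= 1/3000 works. Conversely, if delta > 1/3000, then x = -5 + 1/3000 satisfies |x - (-5)| = 1/3000 < delta but |f(x) - f(-5)| = 3 * 1/3000 = 1/1000, which is not < 1/1000; so no larger delta works.
Hence the largest such delta is 1/3000.

1/3000


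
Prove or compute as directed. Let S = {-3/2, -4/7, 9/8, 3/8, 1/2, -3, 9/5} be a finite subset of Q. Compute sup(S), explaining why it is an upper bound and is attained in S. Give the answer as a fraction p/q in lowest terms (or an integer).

S is finite, so sup(S) = max(S).
Sorted decreasing:
9/5, 9/8, 1/2, 3/8, -4/7, -3/2, -3
The extremum is 9/5.
For every x in S, x <= 9/5. And 9/5 is in S, so it is attained.
Therefore sup(S) = 9/5.

9/5


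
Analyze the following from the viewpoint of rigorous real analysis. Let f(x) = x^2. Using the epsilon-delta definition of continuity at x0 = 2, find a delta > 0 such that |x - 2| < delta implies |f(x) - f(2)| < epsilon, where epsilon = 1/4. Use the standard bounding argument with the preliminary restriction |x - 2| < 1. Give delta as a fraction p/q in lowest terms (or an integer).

Factor: |x^2 - (2)^2| = |x - 2| * |x + 2|.
Impose |x - 2| < 1 first. Then |x + 2| = |(x - 2) + 2*(2)| <= |x - 2| + 2*|2| < 1 + 4 = 5.
So |x^2 - (2)^2| < delta * 5.
We need delta * 5 <= 1/4, i.e. delta <= 1/4/5 = 1/20.
Since 1/20 < 1, this is tighter than 1; take delta = 1/20.
So delta = 1/20 works.

1/20


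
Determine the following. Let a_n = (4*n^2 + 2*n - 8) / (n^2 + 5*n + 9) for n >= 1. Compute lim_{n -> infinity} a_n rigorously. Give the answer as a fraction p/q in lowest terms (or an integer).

Divide numerator and denominator by n^2, the highest power:
numerator / n^2 = 4 + 2/n - 8/n^2
denominator / n^2 = 1 + 5/n + 9/n^2
As n -> infinity, all terms of the form c/n^k (k >= 1) tend to 0.
So numerator / n^2 -> 4 and denominator / n^2 -> 1.
Therefore lim a_n = 4.

4


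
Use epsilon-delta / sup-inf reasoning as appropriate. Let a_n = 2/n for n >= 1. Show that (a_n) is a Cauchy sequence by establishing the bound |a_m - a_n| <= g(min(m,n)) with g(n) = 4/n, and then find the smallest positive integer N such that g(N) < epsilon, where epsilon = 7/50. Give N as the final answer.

For any m, n >= 1, by the triangle inequality:
|a_m - a_n| = |2/m - 2/n| <= 2*1/m + 2*1/n <= 4/min(m,n).
So g(n) = 4/n bounds the Cauchy difference. Since g(n) -> 0, (a_n) is Cauchy.
Now solve g(N) < 7/50: 4/N < 7/50 <=> N > 4 / (7/50) = 200/7.
The smallest integer strictly greater than 200/7 is N = 29.
Check: g(29) = 4/29 = 4/29 < 7/50; g(28) = 1/7 >= 7/50. So N = 29.

29


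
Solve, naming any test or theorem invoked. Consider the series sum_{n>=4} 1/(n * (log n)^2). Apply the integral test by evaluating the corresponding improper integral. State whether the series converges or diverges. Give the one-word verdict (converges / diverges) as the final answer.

Let f(x) = 1/(x*log(x)^2). Then f is positive, continuous, and decreasing on [4, infinity), so the integral test applies.
Compute the improper integral int_{4}^infinity f(x) dx:
  antiderivative F(x) = -1/log(x).
  F(x) -> 0 as x -> infinity.  int = 0 - F(4) = 1/log(4) < infinity. By the integral test, the series converges.

converges


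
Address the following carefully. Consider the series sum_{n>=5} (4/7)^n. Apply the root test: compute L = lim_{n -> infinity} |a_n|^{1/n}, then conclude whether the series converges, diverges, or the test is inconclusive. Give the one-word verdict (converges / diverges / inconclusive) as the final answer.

Let a_n denote the general term. Form |a_n|^(1/n) and simplify:
|a_n|^(1/n) = 4/7
Take the limit as n -> infinity: L = 4/7.
Since L = 4/7 < 1, the root test implies convergence.

converges


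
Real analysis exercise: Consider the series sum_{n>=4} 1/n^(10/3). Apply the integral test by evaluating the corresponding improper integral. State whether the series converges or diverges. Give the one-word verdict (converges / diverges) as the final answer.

Let f(x) = x^(-10/3). Then f is positive, continuous, and decreasing on [4, infinity), so the integral test applies.
Compute the improper integral int_{4}^infinity f(x) dx:
  antiderivative F(x) = -3/(7*x^(7/3)).
  As x -> infinity, F(x) -> 0 (since p = 10/3 > 1).
  So int = F(infinity) - F(4) = 0 - (-3*2^(1/3)/224) = 3*2^(1/3)/224.
  Finite, so by the integral test, the series converges.

converges


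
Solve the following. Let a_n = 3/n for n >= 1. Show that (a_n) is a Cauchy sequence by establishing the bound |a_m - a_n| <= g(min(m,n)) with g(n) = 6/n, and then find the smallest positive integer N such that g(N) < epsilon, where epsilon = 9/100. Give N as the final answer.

For any m, n >= 1, by the triangle inequality:
|a_m - a_n| = |3/m - 3/n| <= 3*1/m + 3*1/n <= 6/min(m,n).
So g(n) = 6/n bounds the Cauchy difference. Since g(n) -> 0, (a_n) is Cauchy.
Now solve g(N) < 9/100: 6/N < 9/100 <=> N > 6 / (9/100) = 200/3.
The smallest integer strictly greater than 200/3 is N = 67.
Check: g(67) = 6/67 = 6/67 < 9/100; g(66) = 1/11 >= 9/100. So N = 67.

67


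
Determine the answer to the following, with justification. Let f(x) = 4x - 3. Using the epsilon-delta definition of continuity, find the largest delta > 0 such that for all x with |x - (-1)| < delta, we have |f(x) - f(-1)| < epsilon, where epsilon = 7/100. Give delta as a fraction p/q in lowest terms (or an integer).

We compute f(-1) = 4*(-1) - 3 = -7.
|f(x) - f(-1)| = |4x - 3 - (-7)| = |4(x - (-1))| = 4|x - (-1)|.
We need 4|x - (-1)| < 7/100, i.e. |x - (-1)| < 7/100 / 4 = 7/400.
So any delta <= 7/400 works. Conversely, if delta > 7/400, then x = -1 + 7/400 satisfies |x - (-1)| = 7/400 < delta but |f(x) - f(-1)| = 4 * 7/400 = 7/100, which is not < 7/100; so no larger delta works.
Hence the largest such delta is 7/400.

7/400


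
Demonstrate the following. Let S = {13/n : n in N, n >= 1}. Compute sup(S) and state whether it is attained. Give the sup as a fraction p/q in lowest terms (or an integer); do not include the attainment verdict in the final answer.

Analysis:
- Values: 13, 13/2, 13/3, 13/4, ... strictly decreasing.
- The maximum is 13 (n=1); sup = 13 (attained).
- The set is bounded below by 0; 13/n -> 0 so 0 is the greatest lower bound.
- 0 is not in the set, so inf = 0 is not attained.
Conclusion: sup(S) = 13, attained in S.

13


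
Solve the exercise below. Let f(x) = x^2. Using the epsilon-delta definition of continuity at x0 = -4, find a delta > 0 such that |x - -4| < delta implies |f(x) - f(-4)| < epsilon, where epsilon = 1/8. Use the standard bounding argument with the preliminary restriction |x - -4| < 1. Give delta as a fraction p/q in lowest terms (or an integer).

Factor: |x^2 - (-4)^2| = |x - -4| * |x + -4|.
Impose |x - -4| < 1 first. Then |x + -4| = |(x - -4) + 2*(-4)| <= |x - -4| + 2*|-4| < 1 + 8 = 9.
So |x^2 - (-4)^2| < delta * 9.
We need delta * 9 <= 1/8, i.e. delta <= 1/8/9 = 1/72.
Since 1/72 < 1, this is tighter than 1; take delta = 1/72.
So delta = 1/72 works.

1/72


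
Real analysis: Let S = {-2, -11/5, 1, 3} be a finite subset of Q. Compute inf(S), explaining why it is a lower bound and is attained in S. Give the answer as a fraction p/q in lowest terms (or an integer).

S is finite, so inf(S) = min(S).
Sorted increasing:
-11/5, -2, 1, 3
The extremum is -11/5.
For every x in S, x >= -11/5. And -11/5 is in S, so it is attained.
Therefore inf(S) = -11/5.

-11/5


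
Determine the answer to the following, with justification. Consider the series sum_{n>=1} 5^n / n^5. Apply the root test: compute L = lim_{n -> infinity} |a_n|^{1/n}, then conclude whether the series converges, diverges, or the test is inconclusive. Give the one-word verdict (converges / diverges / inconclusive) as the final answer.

Let a_n denote the general term. Form |a_n|^(1/n) and simplify:
|a_n|^(1/n) = 5/n^(5/n)
Take the limit as n -> infinity: L = 5.
Since L = 5 > 1, the root test implies divergence.

diverges


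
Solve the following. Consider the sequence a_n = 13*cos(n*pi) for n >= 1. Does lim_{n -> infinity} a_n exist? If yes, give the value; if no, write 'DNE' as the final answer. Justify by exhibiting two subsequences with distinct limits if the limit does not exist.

Examine the behaviour of a_n along subsequences.
cos(n*pi) = (-1)^n, so a_n = 13*(-1)^n. a_{2k} = 13 -> 13. a_{2k+1} = -13 -> -13.
Since these two subsequential limits are 13 and -13, distinct, the full sequence cannot converge (a convergent sequence has all subsequences tending to the same limit). So lim a_n does not exist.

DNE


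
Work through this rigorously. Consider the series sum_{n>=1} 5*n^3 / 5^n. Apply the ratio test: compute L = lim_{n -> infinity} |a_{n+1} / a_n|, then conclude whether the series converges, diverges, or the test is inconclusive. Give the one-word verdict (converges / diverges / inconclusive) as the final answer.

Let a_n denote the general term. Form the ratio a_{n+1}/a_n and simplify:
a_{n+1}/a_n = (n + 1)^3/(5*n^3)
Take the limit as n -> infinity: L = 1/5.
Since L = 1/5 < 1, the ratio test implies the series converges.

converges


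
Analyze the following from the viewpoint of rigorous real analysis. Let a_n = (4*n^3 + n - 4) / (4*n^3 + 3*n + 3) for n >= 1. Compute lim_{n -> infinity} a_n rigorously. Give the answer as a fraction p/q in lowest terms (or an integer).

Divide numerator and denominator by n^3, the highest power:
numerator / n^3 = 4 + n^(-2) - 4/n^3
denominator / n^3 = 4 + 3/n^2 + 3/n^3
As n -> infinity, all terms of the form c/n^k (k >= 1) tend to 0.
So numerator / n^3 -> 4 and denominator / n^3 -> 4.
Therefore lim a_n = 1.

1


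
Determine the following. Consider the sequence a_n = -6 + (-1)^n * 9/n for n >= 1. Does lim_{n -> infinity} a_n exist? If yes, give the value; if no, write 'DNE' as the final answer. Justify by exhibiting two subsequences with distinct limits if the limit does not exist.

Examine the behaviour of a_n along subsequences.
Even-n subsequence a_{2k} = -6 + 9/(2k) -> -6. Odd-n subsequence a_{2k+1} = -6 - 9/(2k+1) -> -6. Both tend to -6, which suggests the limit is -6; verify directly.
|a_n - (-6)| = |(-1)^n * 9/n| = 9/n for every n >= 1.
Given epsilon > 0, choose a positive integer N > 9/epsilon. Then for all n >= N, |a_n - (-6)| = 9/n <= 9/N < epsilon.
So by the definition of the limit, lim a_n exists and equals -6.

-6


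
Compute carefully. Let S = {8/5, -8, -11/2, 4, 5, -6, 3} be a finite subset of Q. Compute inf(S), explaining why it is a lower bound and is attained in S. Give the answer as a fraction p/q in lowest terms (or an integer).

S is finite, so inf(S) = min(S).
Sorted increasing:
-8, -6, -11/2, 8/5, 3, 4, 5
The extremum is -8.
For every x in S, x >= -8. And -8 is in S, so it is attained.
Therefore inf(S) = -8.

-8


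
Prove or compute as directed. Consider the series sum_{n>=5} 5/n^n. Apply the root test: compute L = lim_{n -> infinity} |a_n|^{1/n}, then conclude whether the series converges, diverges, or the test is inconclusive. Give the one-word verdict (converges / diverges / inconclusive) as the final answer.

Let a_n denote the general term. Form |a_n|^(1/n) and simplify:
|a_n|^(1/n) = 5^(1/n)/n
Take the limit as n -> infinity: L = 0.
Since L = 0 < 1, the root test implies convergence.

converges


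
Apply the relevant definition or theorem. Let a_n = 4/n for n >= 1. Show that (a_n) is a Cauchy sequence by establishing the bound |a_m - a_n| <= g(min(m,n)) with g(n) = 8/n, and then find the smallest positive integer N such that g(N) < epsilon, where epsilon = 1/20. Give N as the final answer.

For any m, n >= 1, by the triangle inequality:
|a_m - a_n| = |4/m - 4/n| <= 4*1/m + 4*1/n <= 8/min(m,n).
So g(n) = 8/n bounds the Cauchy difference. Since g(n) -> 0, (a_n) is Cauchy.
Now solve g(N) < 1/20: 8/N < 1/20 <=> N > 8 / (1/20) = 160.
The smallest integer strictly greater than 160 is N = 161.
Check: g(161) = 8/161 = 8/161 < 1/20; g(160) = 1/20 >= 1/20. So N = 161.

161


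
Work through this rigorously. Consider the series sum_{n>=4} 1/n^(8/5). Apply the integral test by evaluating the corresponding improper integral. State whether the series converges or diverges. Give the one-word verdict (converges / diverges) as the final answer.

Let f(x) = x^(-8/5). Then f is positive, continuous, and decreasing on [4, infinity), so the integral test applies.
Compute the improper integral int_{4}^infinity f(x) dx:
  antiderivative F(x) = -5/(3*x^(3/5)).
  As x -> infinity, F(x) -> 0 (since p = 8/5 > 1).
  So int = F(infinity) - F(4) = 0 - (-5*2^(4/5)/12) = 5*2^(4/5)/12.
  Finite, so by the integral test, the series converges.

converges


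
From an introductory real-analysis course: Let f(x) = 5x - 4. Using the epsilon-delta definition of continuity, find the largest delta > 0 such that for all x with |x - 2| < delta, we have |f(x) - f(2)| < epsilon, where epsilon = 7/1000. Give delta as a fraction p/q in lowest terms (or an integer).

We compute f(2) = 5*(2) - 4 = 6.
|f(x) - f(2)| = |5x - 4 - (6)| = |5(x - 2)| = 5|x - 2|.
We need 5|x - 2| < 7/1000, i.e. |x - 2| < 7/1000 / 5 = 7/5000.
So any delta <= 7/5000 works. Conversely, if delta > 7/5000, then x = 2 + 7/5000 satisfies |x - 2| = 7/5000 < delta but |f(x) - f(2)| = 5 * 7/5000 = 7/1000, which is not < 7/1000; so no larger delta works.
Hence the largest such delta is 7/5000.

7/5000


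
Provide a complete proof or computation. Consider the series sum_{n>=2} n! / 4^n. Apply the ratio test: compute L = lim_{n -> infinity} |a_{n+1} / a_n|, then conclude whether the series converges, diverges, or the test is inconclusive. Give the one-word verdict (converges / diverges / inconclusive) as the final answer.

Let a_n denote the general term. Form the ratio a_{n+1}/a_n and simplify:
a_{n+1}/a_n = n/4 + 1/4
Take the limit as n -> infinity: L = infinity.
Since L = infinity > 1 (or L = infinity), the ratio test implies the series diverges.

diverges


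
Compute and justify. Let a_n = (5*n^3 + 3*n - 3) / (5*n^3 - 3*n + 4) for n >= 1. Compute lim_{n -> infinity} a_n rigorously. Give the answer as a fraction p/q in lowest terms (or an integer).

Divide numerator and denominator by n^3, the highest power:
numerator / n^3 = 5 + 3/n^2 - 3/n^3
denominator / n^3 = 5 - 3/n^2 + 4/n^3
As n -> infinity, all terms of the form c/n^k (k >= 1) tend to 0.
So numerator / n^3 -> 5 and denominator / n^3 -> 5.
Therefore lim a_n = 1.

1


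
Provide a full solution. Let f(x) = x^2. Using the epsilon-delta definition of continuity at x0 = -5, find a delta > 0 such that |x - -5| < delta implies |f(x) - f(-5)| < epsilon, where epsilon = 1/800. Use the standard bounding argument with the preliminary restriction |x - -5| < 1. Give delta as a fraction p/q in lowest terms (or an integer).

Factor: |x^2 - (-5)^2| = |x - -5| * |x + -5|.
Impose |x - -5| < 1 first. Then |x + -5| = |(x - -5) + 2*(-5)| <= |x - -5| + 2*|-5| < 1 + 10 = 11.
So |x^2 - (-5)^2| < delta * 11.
We need delta * 11 <= 1/800, i.e. delta <= 1/800/11 = 1/8800.
Since 1/8800 < 1, this is tighter than 1; take delta = 1/8800.
So delta = 1/8800 works.

1/8800


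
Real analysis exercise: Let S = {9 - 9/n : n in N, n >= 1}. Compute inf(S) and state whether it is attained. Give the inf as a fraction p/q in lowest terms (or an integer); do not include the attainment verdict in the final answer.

Analysis:
- Values: 0, 9/2, 6, 27/4, ... strictly increasing.
- Minimum is 0 (n=1); inf = 0 (attained).
- 9 - 9/n -> 9 from below; sup = 9, not attained.
Conclusion: inf(S) = 0, attained in S.

0


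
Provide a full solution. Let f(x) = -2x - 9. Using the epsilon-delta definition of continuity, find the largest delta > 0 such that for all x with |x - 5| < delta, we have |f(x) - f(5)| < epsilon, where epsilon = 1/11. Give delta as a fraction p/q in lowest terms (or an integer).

We compute f(5) = -2*(5) - 9 = -19.
|f(x) - f(5)| = |-2x - 9 - (-19)| = |-2(x - 5)| = 2|x - 5|.
We need 2|x - 5| < 1/11, i.e. |x - 5| < 1/11 / 2 = 1/22.
So any delta <= 1/22 works. Conversely, if delta > 1/22, then x = 5 + 1/22 satisfies |x - 5| = 1/22 < delta but |f(x) - f(5)| = 2 * 1/22 = 1/11, which is not < 1/11; so no larger delta works.
Hence the largest such delta is 1/22.

1/22


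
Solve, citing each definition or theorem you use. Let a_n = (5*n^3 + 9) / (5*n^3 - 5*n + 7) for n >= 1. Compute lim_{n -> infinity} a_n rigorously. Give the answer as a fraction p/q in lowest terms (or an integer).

Divide numerator and denominator by n^3, the highest power:
numerator / n^3 = 5 + 9/n^3
denominator / n^3 = 5 - 5/n^2 + 7/n^3
As n -> infinity, all terms of the form c/n^k (k >= 1) tend to 0.
So numerator / n^3 -> 5 and denominator / n^3 -> 5.
Therefore lim a_n = 1.

1


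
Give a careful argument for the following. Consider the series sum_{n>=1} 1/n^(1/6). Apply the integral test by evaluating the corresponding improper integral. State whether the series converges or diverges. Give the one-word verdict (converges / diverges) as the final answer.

Let f(x) = x^(-1/6). Then f is positive, continuous, and decreasing on [1, infinity), so the integral test applies.
Compute the improper integral int_{1}^infinity f(x) dx:
  antiderivative F(x) = 6*x^(5/6)/5.
  As x -> infinity, F(x) -> infinity (since p = 1/6 < 1).
  So the integral diverges. By the integral test, the series diverges.

diverges


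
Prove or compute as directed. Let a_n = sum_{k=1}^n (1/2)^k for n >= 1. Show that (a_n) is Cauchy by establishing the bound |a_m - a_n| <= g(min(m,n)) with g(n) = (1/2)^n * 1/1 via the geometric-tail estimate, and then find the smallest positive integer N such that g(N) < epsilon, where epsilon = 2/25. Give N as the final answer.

For m > n >= 1: |a_m - a_n| = sum_{k=n+1}^m (1/2)^k < sum_{k=n+1}^infinity (1/2)^k = (1/2)^(n+1) / (1 - 1/2) = (1/2)^n * (1/2) * (2/1) = (1/2)^n * 1/1.
So g(n) = (1/2)^n / 1. Since g(n) -> 0, (a_n) is Cauchy.
Now solve g(N) < 2/25: (1/2)^N / 1 < 2/25 <=> 2^N > 1 / (1 * 2/25) = 25/2.
Check powers of 2: 2^3 = 8 <= 25/2, 2^4 = 16 > 25/2.
So the smallest such N is 4. Check: g(4) = 1/(1 * 16) = 1/16 < 2/25.

4


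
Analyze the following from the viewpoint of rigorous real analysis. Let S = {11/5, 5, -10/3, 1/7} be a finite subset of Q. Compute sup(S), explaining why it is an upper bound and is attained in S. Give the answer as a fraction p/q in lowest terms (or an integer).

S is finite, so sup(S) = max(S).
Sorted decreasing:
5, 11/5, 1/7, -10/3
The extremum is 5.
For every x in S, x <= 5. And 5 is in S, so it is attained.
Therefore sup(S) = 5.

5


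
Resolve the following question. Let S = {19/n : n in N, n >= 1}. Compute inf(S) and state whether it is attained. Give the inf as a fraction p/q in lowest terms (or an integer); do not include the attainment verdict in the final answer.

Analysis:
- Values: 19, 19/2, 19/3, 19/4, ... strictly decreasing.
- The maximum is 19 (n=1); sup = 19 (attained).
- The set is bounded below by 0; 19/n -> 0 so 0 is the greatest lower bound.
- 0 is not in the set, so inf = 0 is not attained.
Conclusion: inf(S) = 0, not attained in S.

0


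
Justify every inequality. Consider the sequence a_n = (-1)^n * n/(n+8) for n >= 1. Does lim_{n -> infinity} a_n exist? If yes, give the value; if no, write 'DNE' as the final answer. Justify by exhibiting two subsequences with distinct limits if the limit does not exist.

Examine the behaviour of a_n along subsequences.
a_{2k} = 2k/(2k+8) -> 1. a_{2k+1} = -(2k+1)/(2k+9) -> -1.
Since these two subsequential limits are 1 and -1, distinct, the full sequence cannot converge (a convergent sequence has all subsequences tending to the same limit). So lim a_n does not exist.

DNE


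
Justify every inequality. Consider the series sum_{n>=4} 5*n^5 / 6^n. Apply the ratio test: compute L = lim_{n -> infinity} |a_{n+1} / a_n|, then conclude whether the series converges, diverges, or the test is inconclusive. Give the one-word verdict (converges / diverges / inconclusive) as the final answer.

Let a_n denote the general term. Form the ratio a_{n+1}/a_n and simplify:
a_{n+1}/a_n = (n + 1)^5/(6*n^5)
Take the limit as n -> infinity: L = 1/6.
Since L = 1/6 < 1, the ratio test implies the series converges.

converges


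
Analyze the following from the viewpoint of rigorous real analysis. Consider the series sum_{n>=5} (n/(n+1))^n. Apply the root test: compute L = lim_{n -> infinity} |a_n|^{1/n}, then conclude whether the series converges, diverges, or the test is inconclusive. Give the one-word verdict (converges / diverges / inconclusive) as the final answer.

Let a_n denote the general term. Form |a_n|^(1/n) and simplify:
|a_n|^(1/n) = n/(n + 1)
Take the limit as n -> infinity: L = 1.
Since L = 1, the root test is inconclusive. (In fact a_n = (n/(n+1))^n -> e^(-1) != 0, so the nth-term test shows divergence; but the root test itself gives no conclusion.)

inconclusive


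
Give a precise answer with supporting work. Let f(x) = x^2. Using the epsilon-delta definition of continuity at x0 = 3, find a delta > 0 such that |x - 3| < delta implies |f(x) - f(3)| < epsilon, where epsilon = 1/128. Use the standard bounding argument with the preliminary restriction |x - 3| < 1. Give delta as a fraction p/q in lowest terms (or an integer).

Factor: |x^2 - (3)^2| = |x - 3| * |x + 3|.
Impose |x - 3| < 1 first. Then |x + 3| = |(x - 3) + 2*(3)| <= |x - 3| + 2*|3| < 1 + 6 = 7.
So |x^2 - (3)^2| < delta * 7.
We need delta * 7 <= 1/128, i.e. delta <= 1/128/7 = 1/896.
Since 1/896 < 1, this is tighter than 1; take delta = 1/896.
So delta = 1/896 works.

1/896


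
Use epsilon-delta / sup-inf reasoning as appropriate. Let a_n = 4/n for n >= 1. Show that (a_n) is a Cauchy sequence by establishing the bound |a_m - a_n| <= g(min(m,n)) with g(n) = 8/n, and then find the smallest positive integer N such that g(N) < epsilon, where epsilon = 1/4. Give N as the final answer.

For any m, n >= 1, by the triangle inequality:
|a_m - a_n| = |4/m - 4/n| <= 4*1/m + 4*1/n <= 8/min(m,n).
So g(n) = 8/n bounds the Cauchy difference. Since g(n) -> 0, (a_n) is Cauchy.
Now solve g(N) < 1/4: 8/N < 1/4 <=> N > 8 / (1/4) = 32.
The smallest integer strictly greater than 32 is N = 33.
Check: g(33) = 8/33 = 8/33 < 1/4; g(32) = 1/4 >= 1/4. So N = 33.

33


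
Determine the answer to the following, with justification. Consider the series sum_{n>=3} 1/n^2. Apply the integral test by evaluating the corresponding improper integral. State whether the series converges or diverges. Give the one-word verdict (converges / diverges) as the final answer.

Let f(x) = x^(-2). Then f is positive, continuous, and decreasing on [3, infinity), so the integral test applies.
Compute the improper integral int_{3}^infinity f(x) dx:
  antiderivative F(x) = -1/x.
  As x -> infinity, F(x) -> 0 (since p = 2 > 1).
  So int = F(infinity) - F(3) = 0 - (-1/3) = 1/3.
  Finite, so by the integral test, the series converges.

converges


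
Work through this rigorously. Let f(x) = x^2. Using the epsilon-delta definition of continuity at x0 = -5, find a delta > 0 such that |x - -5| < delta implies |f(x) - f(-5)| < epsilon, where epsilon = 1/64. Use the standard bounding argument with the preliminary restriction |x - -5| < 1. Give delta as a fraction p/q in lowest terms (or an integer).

Factor: |x^2 - (-5)^2| = |x - -5| * |x + -5|.
Impose |x - -5| < 1 first. Then |x + -5| = |(x - -5) + 2*(-5)| <= |x - -5| + 2*|-5| < 1 + 10 = 11.
So |x^2 - (-5)^2| < delta * 11.
We need delta * 11 <= 1/64, i.e. delta <= 1/64/11 = 1/704.
Since 1/704 < 1, this is tighter than 1; take delta = 1/704.
So delta = 1/704 works.

1/704
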